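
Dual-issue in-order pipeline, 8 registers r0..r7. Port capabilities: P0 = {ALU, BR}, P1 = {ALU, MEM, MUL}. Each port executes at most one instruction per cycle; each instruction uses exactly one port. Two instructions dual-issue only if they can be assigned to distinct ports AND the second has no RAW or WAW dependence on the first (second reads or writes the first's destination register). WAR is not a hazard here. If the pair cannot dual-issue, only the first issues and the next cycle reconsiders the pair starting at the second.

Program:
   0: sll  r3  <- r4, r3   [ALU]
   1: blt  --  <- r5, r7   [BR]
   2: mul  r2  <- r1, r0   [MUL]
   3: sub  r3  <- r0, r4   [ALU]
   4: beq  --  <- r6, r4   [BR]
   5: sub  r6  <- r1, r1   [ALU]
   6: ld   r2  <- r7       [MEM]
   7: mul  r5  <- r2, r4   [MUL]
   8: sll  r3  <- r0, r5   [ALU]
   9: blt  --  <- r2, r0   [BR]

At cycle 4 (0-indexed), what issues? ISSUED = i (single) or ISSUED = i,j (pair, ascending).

t=0 i0&i1:sll;blt ; pair
t=1 i2&i3:mul;sub ; pair
t=2 i4&i5:beq;sub ; pair
t=3 i6:ld ; no-port MEM/MUL
t=4 i7:mul ; RAW r5
t=5 i8&i9:sll;blt ; pair

ISSUED = 7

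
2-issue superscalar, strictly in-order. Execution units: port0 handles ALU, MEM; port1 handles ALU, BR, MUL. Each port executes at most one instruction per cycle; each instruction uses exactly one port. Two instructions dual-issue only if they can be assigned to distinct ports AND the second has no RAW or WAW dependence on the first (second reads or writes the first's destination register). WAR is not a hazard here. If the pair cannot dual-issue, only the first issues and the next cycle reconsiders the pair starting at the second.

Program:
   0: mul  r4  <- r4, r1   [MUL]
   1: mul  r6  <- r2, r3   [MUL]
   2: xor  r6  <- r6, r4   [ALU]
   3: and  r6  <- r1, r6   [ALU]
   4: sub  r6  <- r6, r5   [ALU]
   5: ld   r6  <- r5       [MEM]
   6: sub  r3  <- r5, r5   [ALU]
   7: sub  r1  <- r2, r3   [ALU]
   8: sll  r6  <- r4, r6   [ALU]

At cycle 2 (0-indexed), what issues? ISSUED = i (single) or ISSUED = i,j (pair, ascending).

ISSUED = 2

t=0 i0:mul ; no-port MUL/MUL
t=1 i1:mul ; RAW+WAW r6
t=2 i2:xor ; RAW+WAW r6
t=3 i3:and ; RAW+WAW r6
t=4 i4:sub ; WAW r6
t=5 i5+i6:ld+sub ; 2-wide
t=6 i7+i8:sub+sll ; 2-wide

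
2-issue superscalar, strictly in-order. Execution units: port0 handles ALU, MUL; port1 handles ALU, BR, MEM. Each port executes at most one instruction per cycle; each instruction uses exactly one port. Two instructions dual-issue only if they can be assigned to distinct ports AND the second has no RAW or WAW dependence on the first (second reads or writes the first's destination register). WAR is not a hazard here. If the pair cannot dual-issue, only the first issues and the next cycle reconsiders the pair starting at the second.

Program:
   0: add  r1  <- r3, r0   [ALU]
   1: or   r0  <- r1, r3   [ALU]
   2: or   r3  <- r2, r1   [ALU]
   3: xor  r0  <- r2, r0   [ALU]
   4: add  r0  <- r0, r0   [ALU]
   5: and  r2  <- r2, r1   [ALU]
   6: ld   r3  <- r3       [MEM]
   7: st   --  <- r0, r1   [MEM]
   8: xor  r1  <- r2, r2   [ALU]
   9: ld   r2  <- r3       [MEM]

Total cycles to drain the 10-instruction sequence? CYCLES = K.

#0 head=0: add i0 RAW r1
#1 head=1: or or i1/i2 2-wide
#2 head=3: xor i3 RAW+WAW r0
#3 head=4: add and i4/i5 2-wide
#4 head=6: ld i6 no-port MEM/MEM
#5 head=7: st xor i7/i8 2-wide
#6 head=9: ld i9 tail

CYCLES = 7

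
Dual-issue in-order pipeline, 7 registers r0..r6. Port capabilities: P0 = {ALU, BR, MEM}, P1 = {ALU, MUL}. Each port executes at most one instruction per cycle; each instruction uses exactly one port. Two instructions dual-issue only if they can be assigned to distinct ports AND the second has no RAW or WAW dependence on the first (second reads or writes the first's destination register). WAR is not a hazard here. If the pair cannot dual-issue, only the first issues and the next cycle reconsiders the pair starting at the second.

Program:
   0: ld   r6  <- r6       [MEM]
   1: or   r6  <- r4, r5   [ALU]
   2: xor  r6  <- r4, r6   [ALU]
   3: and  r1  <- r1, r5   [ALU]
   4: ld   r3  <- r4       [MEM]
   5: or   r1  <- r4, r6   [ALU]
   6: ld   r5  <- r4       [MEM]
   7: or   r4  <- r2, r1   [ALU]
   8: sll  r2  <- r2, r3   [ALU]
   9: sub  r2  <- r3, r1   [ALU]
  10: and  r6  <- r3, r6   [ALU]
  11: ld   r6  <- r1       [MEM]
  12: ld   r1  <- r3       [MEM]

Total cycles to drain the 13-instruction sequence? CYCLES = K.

CYCLES = 9

c0: i0 ld  WAW r6
c1: i1 or  RAW+WAW r6
c2: i2/i3 xor;and  2-wide
c3: i4/i5 ld;or  2-wide
c4: i6/i7 ld;or  2-wide
c5: i8 sll  WAW r2
c6: i9/i10 sub;and  2-wide
c7: i11 ld  no-port MEM/MEM
c8: i12 ld  tail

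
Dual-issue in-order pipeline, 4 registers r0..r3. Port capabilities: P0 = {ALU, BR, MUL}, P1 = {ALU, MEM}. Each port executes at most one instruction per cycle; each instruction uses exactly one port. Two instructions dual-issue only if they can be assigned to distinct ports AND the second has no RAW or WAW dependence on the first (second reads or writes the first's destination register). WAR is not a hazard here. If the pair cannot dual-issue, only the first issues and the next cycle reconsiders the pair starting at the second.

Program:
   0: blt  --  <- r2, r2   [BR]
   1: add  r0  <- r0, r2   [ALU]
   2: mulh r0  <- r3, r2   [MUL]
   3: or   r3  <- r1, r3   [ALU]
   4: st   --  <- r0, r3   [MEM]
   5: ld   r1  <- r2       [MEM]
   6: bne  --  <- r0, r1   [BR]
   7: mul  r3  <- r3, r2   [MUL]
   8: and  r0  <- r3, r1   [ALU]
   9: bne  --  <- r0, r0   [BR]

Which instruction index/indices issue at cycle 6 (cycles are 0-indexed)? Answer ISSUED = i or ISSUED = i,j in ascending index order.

c0: i0&i1 blt;add  2-wide
c1: i2&i3 mulh;or  2-wide
c2: i4 st  no-port MEM/MEM
c3: i5 ld  RAW r1
c4: i6 bne  no-port BR/MUL
c5: i7 mul  RAW r3
c6: i8 and  RAW r0
c7: i9 bne  tail

ISSUED = 8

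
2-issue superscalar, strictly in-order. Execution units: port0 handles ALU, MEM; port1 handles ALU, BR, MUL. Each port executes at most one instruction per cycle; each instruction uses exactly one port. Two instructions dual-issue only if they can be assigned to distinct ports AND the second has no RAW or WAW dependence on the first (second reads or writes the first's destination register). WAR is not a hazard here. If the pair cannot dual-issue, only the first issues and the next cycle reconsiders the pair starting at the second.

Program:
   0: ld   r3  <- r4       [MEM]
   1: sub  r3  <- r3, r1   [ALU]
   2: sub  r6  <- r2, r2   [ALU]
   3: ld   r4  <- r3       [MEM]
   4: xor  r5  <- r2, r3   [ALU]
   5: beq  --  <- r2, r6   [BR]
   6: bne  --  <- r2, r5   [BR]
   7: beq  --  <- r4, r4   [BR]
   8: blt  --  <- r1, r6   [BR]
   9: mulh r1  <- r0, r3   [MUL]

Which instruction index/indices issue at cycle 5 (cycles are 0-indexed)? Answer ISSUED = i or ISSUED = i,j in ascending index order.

ISSUED = 7

  cy0 -> i0 (ld) RAW+WAW r3
  cy1 -> i1&i2 (sub;sub) 2-wide
  cy2 -> i3&i4 (ld;xor) 2-wide
  cy3 -> i5 (beq) no-port BR/BR
  cy4 -> i6 (bne) no-port BR/BR
  cy5 -> i7 (beq) no-port BR/BR
  cy6 -> i8 (blt) no-port BR/MUL
  cy7 -> i9 (mulh) tail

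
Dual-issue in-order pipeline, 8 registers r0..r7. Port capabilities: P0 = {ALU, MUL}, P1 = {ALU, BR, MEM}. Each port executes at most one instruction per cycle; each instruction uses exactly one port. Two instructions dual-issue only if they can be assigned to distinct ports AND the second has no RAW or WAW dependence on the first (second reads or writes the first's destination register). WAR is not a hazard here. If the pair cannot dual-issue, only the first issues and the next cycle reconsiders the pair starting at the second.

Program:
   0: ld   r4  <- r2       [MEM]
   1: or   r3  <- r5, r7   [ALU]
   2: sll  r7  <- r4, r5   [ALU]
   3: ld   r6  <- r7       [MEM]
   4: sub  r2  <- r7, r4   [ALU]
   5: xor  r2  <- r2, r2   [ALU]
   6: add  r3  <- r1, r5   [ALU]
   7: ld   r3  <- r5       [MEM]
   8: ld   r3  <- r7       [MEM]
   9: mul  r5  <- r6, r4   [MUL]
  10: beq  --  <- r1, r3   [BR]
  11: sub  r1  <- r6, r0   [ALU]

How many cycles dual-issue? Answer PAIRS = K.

PAIRS = 5

#0 head=0: ld or i0,i1 2-wide
#1 head=2: sll i2 RAW r7
#2 head=3: ld sub i3,i4 2-wide
#3 head=5: xor add i5,i6 2-wide
#4 head=7: ld i7 no-port MEM/MEM
#5 head=8: ld mul i8,i9 2-wide
#6 head=10: beq sub i10,i11 2-wide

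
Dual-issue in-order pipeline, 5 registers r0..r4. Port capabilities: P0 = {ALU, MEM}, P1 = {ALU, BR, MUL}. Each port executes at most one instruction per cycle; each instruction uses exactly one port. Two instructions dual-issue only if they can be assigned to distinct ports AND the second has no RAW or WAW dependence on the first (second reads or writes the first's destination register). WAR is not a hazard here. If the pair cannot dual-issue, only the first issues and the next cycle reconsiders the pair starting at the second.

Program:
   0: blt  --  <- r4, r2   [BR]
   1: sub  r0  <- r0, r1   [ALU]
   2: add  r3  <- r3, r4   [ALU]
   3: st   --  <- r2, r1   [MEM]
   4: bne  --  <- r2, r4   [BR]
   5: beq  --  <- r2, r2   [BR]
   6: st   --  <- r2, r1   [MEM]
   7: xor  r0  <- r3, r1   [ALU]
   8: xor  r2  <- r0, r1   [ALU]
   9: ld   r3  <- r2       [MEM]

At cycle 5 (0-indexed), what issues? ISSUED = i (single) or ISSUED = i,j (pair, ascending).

  cy0 -> i0&i1 (blt.BR/sub.ALU) pair
  cy1 -> i2&i3 (add.ALU/st.MEM) pair
  cy2 -> i4 (bne.BR) no-port BR/BR
  cy3 -> i5&i6 (beq.BR/st.MEM) pair
  cy4 -> i7 (xor.ALU) RAW r0
  cy5 -> i8 (xor.ALU) RAW r2
  cy6 -> i9 (ld.MEM) tail

ISSUED = 8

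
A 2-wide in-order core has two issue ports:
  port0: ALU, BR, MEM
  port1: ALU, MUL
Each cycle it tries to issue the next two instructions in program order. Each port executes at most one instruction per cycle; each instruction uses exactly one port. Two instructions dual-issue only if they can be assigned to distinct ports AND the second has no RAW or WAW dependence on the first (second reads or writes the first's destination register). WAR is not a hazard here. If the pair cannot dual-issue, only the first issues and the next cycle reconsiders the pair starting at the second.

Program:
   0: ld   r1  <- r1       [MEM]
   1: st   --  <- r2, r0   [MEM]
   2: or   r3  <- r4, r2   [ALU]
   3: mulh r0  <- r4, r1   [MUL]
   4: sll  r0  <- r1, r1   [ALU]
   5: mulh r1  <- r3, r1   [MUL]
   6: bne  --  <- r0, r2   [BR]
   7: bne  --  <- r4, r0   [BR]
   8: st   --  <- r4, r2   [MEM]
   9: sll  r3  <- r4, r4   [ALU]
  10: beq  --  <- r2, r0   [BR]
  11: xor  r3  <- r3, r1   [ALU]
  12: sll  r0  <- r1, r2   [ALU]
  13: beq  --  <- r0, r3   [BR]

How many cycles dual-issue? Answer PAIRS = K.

PAIRS = 4

#0 head=0: ld.MEM i0 no-port MEM/MEM
#1 head=1: st.MEM;or.ALU i1+i2 dual
#2 head=3: mulh.MUL i3 WAW r0
#3 head=4: sll.ALU;mulh.MUL i4+i5 dual
#4 head=6: bne.BR i6 no-port BR/BR
#5 head=7: bne.BR i7 no-port BR/MEM
#6 head=8: st.MEM;sll.ALU i8+i9 dual
#7 head=10: beq.BR;xor.ALU i10+i11 dual
#8 head=12: sll.ALU i12 RAW r0
#9 head=13: beq.BR i13 tail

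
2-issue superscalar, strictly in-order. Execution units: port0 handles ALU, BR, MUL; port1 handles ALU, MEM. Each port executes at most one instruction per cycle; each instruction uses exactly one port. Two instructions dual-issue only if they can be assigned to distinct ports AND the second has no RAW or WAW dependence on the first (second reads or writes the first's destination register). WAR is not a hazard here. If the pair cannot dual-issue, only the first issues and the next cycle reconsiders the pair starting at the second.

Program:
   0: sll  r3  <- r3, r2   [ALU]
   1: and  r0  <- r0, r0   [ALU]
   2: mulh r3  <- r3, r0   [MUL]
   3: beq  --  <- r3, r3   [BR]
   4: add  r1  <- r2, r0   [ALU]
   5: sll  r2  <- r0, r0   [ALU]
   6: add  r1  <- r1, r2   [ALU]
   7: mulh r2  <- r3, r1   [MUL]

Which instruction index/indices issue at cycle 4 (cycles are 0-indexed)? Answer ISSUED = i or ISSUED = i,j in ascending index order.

ISSUED = 6

[0] i0+i1  sll+and  -- dual
[1] i2  mulh  -- no-port MUL/BR
[2] i3+i4  beq+add  -- dual
[3] i5  sll  -- RAW r2
[4] i6  add  -- RAW r1
[5] i7  mulh  -- tail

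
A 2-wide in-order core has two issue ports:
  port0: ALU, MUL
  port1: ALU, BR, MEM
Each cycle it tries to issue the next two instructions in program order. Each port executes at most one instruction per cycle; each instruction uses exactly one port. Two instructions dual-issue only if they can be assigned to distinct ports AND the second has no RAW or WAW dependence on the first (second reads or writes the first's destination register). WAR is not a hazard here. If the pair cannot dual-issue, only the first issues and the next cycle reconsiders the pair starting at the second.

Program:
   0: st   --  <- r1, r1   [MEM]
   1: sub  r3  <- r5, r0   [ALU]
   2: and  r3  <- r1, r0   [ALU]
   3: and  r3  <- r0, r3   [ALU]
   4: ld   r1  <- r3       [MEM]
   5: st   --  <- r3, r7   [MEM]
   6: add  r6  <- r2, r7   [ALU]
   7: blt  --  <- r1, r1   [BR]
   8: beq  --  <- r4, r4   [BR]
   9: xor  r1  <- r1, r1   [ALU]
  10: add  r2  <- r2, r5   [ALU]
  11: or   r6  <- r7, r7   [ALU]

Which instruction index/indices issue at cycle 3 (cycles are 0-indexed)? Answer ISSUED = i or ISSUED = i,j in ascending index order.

  cy0 -> i0,i1 (st/sub) 2-wide
  cy1 -> i2 (and) RAW+WAW r3
  cy2 -> i3 (and) RAW r3
  cy3 -> i4 (ld) no-port MEM/MEM
  cy4 -> i5,i6 (st/add) 2-wide
  cy5 -> i7 (blt) no-port BR/BR
  cy6 -> i8,i9 (beq/xor) 2-wide
  cy7 -> i10,i11 (add/or) 2-wide

ISSUED = 4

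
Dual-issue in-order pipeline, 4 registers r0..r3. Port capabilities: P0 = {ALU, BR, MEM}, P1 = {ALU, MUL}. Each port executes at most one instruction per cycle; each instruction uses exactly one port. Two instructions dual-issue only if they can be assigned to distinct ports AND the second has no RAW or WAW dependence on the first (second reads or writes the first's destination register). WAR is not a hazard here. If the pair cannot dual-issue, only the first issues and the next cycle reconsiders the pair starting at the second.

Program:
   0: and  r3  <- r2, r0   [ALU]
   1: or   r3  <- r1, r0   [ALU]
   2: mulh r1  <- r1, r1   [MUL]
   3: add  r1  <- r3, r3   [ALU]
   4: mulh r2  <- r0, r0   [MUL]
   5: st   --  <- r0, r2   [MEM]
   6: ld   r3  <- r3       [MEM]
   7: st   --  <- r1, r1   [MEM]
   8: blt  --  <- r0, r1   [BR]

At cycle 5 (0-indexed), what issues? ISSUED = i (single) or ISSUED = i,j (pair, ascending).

ISSUED = 7

c0: i0 and  WAW r3
c1: i1,i2 or mulh  dual
c2: i3,i4 add mulh  dual
c3: i5 st  no-port MEM/MEM
c4: i6 ld  no-port MEM/MEM
c5: i7 st  no-port MEM/BR
c6: i8 blt  tail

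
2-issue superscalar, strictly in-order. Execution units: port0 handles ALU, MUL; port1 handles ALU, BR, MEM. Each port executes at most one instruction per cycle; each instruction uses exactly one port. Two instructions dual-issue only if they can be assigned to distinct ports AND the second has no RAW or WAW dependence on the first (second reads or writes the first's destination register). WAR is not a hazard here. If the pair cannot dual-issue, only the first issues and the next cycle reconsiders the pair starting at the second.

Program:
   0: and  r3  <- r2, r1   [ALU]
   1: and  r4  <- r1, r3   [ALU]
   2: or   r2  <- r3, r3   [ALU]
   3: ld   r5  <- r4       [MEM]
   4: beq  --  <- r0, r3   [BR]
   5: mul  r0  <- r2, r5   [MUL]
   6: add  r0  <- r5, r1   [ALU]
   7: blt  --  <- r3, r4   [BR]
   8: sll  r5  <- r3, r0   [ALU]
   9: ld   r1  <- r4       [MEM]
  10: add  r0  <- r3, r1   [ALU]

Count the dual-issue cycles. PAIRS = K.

PAIRS = 4

t=0 i0:and.ALU ; RAW r3
t=1 i1+i2:and.ALU/or.ALU ; 2-wide
t=2 i3:ld.MEM ; no-port MEM/BR
t=3 i4+i5:beq.BR/mul.MUL ; 2-wide
t=4 i6+i7:add.ALU/blt.BR ; 2-wide
t=5 i8+i9:sll.ALU/ld.MEM ; 2-wide
t=6 i10:add.ALU ; tail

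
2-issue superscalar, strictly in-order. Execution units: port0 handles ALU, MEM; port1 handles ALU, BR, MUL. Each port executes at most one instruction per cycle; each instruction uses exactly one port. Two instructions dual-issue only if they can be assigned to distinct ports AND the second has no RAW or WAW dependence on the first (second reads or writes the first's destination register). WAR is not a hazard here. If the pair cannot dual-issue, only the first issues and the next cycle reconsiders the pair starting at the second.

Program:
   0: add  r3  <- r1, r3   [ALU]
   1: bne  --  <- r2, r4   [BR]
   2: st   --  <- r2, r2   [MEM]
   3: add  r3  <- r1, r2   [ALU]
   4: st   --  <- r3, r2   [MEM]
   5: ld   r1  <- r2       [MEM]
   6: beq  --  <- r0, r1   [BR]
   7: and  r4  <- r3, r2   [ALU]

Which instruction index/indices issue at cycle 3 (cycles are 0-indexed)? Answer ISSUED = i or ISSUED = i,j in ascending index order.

[0] i0+i1  add+bne  -- pair
[1] i2+i3  st+add  -- pair
[2] i4  st  -- no-port MEM/MEM
[3] i5  ld  -- RAW r1
[4] i6+i7  beq+and  -- pair

ISSUED = 5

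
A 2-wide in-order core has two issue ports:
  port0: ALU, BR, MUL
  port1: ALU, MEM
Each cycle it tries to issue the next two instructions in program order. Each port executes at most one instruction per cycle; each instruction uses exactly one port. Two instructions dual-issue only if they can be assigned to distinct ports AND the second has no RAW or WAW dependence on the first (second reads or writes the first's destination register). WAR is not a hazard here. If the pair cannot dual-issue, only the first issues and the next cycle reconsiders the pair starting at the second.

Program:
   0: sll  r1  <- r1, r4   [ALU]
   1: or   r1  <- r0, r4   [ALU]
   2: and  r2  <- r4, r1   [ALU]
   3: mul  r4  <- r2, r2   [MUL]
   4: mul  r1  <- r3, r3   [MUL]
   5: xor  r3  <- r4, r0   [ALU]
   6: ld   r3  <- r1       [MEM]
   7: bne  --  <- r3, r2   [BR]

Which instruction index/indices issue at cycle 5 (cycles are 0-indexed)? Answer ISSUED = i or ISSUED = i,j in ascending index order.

ISSUED = 6

t=0 i0:sll ; WAW r1
t=1 i1:or ; RAW r1
t=2 i2:and ; RAW r2
t=3 i3:mul ; no-port MUL/MUL
t=4 i4+i5:mul/xor ; pair
t=5 i6:ld ; RAW r3
t=6 i7:bne ; tail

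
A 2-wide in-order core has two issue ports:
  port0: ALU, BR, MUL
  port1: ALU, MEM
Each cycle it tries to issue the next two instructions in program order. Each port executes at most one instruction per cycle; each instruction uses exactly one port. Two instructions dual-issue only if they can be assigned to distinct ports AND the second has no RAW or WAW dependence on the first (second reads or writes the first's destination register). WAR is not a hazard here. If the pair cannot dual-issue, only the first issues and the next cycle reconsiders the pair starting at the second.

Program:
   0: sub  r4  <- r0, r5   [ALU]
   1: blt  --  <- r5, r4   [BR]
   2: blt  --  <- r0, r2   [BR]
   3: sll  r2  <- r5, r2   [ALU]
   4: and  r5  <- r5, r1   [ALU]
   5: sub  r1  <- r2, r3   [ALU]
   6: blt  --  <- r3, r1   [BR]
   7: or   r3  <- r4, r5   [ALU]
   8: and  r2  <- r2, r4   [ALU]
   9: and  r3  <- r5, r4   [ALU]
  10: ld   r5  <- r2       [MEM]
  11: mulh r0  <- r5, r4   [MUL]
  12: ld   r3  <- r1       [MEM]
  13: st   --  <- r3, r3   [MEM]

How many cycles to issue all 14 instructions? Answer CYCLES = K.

CYCLES = 9

0. sub @i0  | RAW r4
1. blt @i1  | no-port BR/BR
2. blt sll @i2+i3  | 2-wide
3. and sub @i4+i5  | 2-wide
4. blt or @i6+i7  | 2-wide
5. and and @i8+i9  | 2-wide
6. ld @i10  | RAW r5
7. mulh ld @i11+i12  | 2-wide
8. st @i13  | tail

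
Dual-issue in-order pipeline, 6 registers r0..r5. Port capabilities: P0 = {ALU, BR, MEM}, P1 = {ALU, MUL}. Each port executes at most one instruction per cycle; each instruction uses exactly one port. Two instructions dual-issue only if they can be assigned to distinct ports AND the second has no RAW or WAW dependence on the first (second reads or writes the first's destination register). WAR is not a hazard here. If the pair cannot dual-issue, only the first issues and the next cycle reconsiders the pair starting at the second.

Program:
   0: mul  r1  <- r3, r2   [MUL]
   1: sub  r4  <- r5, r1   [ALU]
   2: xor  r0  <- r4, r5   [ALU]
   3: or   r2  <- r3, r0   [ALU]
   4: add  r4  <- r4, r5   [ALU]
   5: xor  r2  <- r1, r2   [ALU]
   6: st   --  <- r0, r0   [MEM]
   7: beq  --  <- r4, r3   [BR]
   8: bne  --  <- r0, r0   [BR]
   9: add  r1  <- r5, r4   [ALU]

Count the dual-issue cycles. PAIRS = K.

c0: i0 mul.MUL  RAW r1
c1: i1 sub.ALU  RAW r4
c2: i2 xor.ALU  RAW r0
c3: i3/i4 or.ALU+add.ALU  dual
c4: i5/i6 xor.ALU+st.MEM  dual
c5: i7 beq.BR  no-port BR/BR
c6: i8/i9 bne.BR+add.ALU  dual

PAIRS = 3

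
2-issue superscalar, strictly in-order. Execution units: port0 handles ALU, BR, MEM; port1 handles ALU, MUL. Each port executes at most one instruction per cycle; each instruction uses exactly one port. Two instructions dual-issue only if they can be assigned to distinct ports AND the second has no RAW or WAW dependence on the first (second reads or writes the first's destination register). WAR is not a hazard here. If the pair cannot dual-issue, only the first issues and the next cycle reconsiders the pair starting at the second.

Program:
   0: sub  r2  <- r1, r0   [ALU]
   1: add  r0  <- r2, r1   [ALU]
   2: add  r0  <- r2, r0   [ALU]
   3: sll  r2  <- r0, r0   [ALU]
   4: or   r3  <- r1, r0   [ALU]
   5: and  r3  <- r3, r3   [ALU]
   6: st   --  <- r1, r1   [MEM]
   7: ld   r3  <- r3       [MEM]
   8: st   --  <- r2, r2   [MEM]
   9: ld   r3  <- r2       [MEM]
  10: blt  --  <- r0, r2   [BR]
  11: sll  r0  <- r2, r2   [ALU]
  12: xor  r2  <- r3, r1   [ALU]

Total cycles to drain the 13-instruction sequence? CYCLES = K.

#0 head=0: sub i0 RAW r2
#1 head=1: add i1 RAW+WAW r0
#2 head=2: add i2 RAW r0
#3 head=3: sll or i3/i4 pair
#4 head=5: and st i5/i6 pair
#5 head=7: ld i7 no-port MEM/MEM
#6 head=8: st i8 no-port MEM/MEM
#7 head=9: ld i9 no-port MEM/BR
#8 head=10: blt sll i10/i11 pair
#9 head=12: xor i12 tail

CYCLES = 10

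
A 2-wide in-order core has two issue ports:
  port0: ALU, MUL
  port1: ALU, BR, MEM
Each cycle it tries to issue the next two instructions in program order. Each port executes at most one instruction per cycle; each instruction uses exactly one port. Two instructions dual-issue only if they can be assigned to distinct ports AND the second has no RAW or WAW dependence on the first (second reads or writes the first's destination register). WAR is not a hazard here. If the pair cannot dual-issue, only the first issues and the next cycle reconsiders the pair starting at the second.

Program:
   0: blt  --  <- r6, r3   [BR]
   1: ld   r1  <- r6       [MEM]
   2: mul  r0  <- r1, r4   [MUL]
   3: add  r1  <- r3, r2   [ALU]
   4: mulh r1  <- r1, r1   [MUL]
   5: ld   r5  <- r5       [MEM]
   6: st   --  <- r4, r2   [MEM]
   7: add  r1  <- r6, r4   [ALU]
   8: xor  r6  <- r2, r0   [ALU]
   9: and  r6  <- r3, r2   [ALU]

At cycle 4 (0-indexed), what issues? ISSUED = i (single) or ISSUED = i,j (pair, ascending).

[0] i0  blt  -- no-port BR/MEM
[1] i1  ld  -- RAW r1
[2] i2,i3  mul/add  -- 2-wide
[3] i4,i5  mulh/ld  -- 2-wide
[4] i6,i7  st/add  -- 2-wide
[5] i8  xor  -- WAW r6
[6] i9  and  -- tail

ISSUED = 6,7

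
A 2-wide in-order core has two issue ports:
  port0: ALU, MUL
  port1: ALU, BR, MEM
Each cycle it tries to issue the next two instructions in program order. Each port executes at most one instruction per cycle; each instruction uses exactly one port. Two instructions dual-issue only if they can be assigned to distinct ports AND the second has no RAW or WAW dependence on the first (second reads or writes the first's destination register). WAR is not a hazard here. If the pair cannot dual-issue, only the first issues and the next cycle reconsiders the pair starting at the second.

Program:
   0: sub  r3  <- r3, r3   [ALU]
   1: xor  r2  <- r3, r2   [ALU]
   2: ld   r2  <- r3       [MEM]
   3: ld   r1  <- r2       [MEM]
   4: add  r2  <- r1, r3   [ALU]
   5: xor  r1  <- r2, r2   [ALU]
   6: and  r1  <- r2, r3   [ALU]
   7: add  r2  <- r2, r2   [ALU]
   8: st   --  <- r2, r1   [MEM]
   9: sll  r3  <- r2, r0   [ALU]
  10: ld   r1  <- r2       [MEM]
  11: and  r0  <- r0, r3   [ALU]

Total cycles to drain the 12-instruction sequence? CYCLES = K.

0. sub.ALU @i0  | RAW r3
1. xor.ALU @i1  | WAW r2
2. ld.MEM @i2  | no-port MEM/MEM
3. ld.MEM @i3  | RAW r1
4. add.ALU @i4  | RAW r2
5. xor.ALU @i5  | WAW r1
6. and.ALU;add.ALU @i6,i7  | dual
7. st.MEM;sll.ALU @i8,i9  | dual
8. ld.MEM;and.ALU @i10,i11  | dual

CYCLES = 9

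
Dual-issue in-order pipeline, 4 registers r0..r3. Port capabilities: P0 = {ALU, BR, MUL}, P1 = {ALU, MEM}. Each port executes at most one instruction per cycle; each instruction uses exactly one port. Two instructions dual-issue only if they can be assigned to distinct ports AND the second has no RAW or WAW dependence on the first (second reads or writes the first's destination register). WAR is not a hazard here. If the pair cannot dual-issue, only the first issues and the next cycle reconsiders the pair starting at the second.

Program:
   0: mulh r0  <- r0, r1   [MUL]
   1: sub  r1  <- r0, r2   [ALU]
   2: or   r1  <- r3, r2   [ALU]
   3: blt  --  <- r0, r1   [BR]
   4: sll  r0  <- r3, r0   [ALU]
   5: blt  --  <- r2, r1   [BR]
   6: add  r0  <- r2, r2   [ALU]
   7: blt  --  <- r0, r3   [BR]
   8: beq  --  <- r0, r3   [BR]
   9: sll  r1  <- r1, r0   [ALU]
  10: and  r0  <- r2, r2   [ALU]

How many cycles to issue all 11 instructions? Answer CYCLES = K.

CYCLES = 8

t=0 i0:mulh.MUL ; RAW r0
t=1 i1:sub.ALU ; WAW r1
t=2 i2:or.ALU ; RAW r1
t=3 i3&i4:blt.BR;sll.ALU ; 2-wide
t=4 i5&i6:blt.BR;add.ALU ; 2-wide
t=5 i7:blt.BR ; no-port BR/BR
t=6 i8&i9:beq.BR;sll.ALU ; 2-wide
t=7 i10:and.ALU ; tail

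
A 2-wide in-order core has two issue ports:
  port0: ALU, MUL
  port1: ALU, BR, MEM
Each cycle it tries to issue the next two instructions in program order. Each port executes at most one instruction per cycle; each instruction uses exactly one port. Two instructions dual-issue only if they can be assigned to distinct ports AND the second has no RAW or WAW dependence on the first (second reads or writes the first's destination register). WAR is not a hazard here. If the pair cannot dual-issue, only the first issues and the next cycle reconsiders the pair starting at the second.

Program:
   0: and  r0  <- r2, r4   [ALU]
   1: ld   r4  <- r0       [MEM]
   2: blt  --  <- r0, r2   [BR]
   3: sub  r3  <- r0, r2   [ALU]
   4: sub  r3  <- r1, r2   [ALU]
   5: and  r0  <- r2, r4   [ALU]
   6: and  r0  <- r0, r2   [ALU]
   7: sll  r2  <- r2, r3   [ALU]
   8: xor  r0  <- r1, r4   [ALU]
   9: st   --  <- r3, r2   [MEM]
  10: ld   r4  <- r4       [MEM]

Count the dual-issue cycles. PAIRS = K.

#0 head=0: and i0 RAW r0
#1 head=1: ld i1 no-port MEM/BR
#2 head=2: blt/sub i2/i3 2-wide
#3 head=4: sub/and i4/i5 2-wide
#4 head=6: and/sll i6/i7 2-wide
#5 head=8: xor/st i8/i9 2-wide
#6 head=10: ld i10 tail

PAIRS = 4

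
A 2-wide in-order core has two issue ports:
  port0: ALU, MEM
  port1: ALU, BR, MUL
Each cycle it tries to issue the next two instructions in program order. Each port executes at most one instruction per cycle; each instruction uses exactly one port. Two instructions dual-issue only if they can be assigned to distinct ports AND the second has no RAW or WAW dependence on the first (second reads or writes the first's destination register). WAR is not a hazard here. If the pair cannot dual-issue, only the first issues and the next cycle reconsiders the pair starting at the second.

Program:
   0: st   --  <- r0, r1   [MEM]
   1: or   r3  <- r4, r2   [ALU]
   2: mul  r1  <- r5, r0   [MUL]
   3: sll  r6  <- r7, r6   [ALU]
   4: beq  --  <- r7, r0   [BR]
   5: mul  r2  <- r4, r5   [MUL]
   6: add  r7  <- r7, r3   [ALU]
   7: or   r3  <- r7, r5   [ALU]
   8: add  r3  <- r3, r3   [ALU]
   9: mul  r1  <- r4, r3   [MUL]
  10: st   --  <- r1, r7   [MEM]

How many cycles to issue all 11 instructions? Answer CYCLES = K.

c0: i0,i1 st/or  dual
c1: i2,i3 mul/sll  dual
c2: i4 beq  no-port BR/MUL
c3: i5,i6 mul/add  dual
c4: i7 or  RAW+WAW r3
c5: i8 add  RAW r3
c6: i9 mul  RAW r1
c7: i10 st  tail

CYCLES = 8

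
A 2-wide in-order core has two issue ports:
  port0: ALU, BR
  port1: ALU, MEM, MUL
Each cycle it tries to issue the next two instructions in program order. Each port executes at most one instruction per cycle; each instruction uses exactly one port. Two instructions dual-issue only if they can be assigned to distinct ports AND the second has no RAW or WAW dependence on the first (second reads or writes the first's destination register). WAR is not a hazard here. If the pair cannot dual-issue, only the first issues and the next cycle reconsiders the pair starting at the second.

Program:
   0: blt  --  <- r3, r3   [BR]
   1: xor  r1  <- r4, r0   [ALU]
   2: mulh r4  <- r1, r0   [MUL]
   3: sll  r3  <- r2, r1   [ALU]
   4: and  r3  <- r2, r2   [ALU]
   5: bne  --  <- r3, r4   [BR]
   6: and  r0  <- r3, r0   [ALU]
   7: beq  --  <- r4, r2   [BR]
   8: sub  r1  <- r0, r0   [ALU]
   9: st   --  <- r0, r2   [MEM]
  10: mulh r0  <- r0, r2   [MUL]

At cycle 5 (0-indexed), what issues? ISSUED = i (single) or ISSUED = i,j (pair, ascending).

#0 head=0: blt+xor i0&i1 dual
#1 head=2: mulh+sll i2&i3 dual
#2 head=4: and i4 RAW r3
#3 head=5: bne+and i5&i6 dual
#4 head=7: beq+sub i7&i8 dual
#5 head=9: st i9 no-port MEM/MUL
#6 head=10: mulh i10 tail

ISSUED = 9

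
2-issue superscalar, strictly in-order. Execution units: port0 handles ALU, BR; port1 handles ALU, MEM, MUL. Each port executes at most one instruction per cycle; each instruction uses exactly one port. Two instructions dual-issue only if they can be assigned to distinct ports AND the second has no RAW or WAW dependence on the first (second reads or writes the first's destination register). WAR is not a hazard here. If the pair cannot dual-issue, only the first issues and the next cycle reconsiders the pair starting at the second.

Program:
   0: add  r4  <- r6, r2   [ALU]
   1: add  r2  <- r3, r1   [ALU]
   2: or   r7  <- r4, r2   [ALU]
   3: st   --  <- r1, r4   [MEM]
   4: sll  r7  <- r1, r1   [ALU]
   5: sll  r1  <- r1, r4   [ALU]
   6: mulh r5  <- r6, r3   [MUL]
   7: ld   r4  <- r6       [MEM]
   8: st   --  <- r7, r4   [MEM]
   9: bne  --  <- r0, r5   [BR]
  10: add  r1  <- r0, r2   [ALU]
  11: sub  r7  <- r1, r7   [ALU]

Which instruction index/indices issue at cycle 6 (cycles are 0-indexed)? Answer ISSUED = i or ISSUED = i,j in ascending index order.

  cy0 -> i0&i1 (add.ALU+add.ALU) pair
  cy1 -> i2&i3 (or.ALU+st.MEM) pair
  cy2 -> i4&i5 (sll.ALU+sll.ALU) pair
  cy3 -> i6 (mulh.MUL) no-port MUL/MEM
  cy4 -> i7 (ld.MEM) no-port MEM/MEM
  cy5 -> i8&i9 (st.MEM+bne.BR) pair
  cy6 -> i10 (add.ALU) RAW r1
  cy7 -> i11 (sub.ALU) tail

ISSUED = 10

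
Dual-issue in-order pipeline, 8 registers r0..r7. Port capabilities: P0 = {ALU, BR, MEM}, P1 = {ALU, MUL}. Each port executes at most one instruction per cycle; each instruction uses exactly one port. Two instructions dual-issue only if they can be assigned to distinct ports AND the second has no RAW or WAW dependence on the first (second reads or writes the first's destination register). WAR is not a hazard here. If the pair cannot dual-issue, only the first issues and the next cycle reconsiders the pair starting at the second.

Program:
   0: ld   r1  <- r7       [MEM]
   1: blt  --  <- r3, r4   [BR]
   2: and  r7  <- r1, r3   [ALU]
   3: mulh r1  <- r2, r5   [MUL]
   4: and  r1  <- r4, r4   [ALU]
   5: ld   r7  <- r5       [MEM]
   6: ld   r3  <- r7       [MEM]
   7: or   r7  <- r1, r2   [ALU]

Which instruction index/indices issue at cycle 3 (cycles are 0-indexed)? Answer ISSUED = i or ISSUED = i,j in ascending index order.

  cy0 -> i0 (ld) no-port MEM/BR
  cy1 -> i1+i2 (blt/and) pair
  cy2 -> i3 (mulh) WAW r1
  cy3 -> i4+i5 (and/ld) pair
  cy4 -> i6+i7 (ld/or) pair

ISSUED = 4,5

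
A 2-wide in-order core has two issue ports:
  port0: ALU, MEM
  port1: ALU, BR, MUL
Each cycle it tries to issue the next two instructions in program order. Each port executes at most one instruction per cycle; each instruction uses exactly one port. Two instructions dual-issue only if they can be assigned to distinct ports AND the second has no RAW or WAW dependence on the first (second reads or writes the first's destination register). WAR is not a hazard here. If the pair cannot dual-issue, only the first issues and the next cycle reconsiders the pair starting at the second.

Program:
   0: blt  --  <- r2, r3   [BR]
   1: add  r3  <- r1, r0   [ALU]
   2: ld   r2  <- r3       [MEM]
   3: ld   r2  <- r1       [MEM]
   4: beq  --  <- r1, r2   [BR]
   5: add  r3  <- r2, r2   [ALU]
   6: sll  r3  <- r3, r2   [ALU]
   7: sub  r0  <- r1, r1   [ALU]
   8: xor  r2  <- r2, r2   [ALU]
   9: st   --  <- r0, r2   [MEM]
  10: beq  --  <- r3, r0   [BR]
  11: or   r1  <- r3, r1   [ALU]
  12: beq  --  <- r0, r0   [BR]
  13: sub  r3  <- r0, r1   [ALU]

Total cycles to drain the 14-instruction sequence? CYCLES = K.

[0] i0&i1  blt.BR+add.ALU  -- 2-wide
[1] i2  ld.MEM  -- no-port MEM/MEM
[2] i3  ld.MEM  -- RAW r2
[3] i4&i5  beq.BR+add.ALU  -- 2-wide
[4] i6&i7  sll.ALU+sub.ALU  -- 2-wide
[5] i8  xor.ALU  -- RAW r2
[6] i9&i10  st.MEM+beq.BR  -- 2-wide
[7] i11&i12  or.ALU+beq.BR  -- 2-wide
[8] i13  sub.ALU  -- tail

CYCLES = 9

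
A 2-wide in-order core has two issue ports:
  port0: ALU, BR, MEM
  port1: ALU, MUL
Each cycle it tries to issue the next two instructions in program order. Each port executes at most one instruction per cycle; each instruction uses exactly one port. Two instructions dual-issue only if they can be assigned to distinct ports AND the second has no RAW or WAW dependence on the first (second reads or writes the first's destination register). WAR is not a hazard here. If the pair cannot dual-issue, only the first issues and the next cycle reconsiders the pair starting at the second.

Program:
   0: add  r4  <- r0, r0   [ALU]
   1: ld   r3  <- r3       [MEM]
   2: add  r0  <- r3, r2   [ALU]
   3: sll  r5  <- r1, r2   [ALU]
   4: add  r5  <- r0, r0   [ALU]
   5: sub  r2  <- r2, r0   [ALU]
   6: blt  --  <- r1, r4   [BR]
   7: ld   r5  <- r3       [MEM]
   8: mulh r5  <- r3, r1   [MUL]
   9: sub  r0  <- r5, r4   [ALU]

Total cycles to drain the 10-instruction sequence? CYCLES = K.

CYCLES = 7

[0] i0+i1  add ld  -- dual
[1] i2+i3  add sll  -- dual
[2] i4+i5  add sub  -- dual
[3] i6  blt  -- no-port BR/MEM
[4] i7  ld  -- WAW r5
[5] i8  mulh  -- RAW r5
[6] i9  sub  -- tail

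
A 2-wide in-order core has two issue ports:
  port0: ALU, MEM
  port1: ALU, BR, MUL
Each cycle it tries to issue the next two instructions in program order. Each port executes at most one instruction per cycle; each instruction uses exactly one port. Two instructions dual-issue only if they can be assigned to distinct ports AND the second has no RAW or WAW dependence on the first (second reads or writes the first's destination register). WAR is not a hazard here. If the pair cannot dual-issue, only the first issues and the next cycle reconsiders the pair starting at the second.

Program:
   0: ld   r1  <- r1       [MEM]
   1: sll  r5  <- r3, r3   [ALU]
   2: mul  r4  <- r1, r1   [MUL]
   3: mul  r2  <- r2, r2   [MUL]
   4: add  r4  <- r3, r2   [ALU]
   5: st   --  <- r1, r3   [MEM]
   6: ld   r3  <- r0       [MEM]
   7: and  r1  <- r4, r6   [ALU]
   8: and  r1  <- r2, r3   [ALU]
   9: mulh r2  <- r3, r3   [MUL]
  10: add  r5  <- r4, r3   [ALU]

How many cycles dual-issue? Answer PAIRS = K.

[0] i0&i1  ld.MEM/sll.ALU  -- dual
[1] i2  mul.MUL  -- no-port MUL/MUL
[2] i3  mul.MUL  -- RAW r2
[3] i4&i5  add.ALU/st.MEM  -- dual
[4] i6&i7  ld.MEM/and.ALU  -- dual
[5] i8&i9  and.ALU/mulh.MUL  -- dual
[6] i10  add.ALU  -- tail

PAIRS = 4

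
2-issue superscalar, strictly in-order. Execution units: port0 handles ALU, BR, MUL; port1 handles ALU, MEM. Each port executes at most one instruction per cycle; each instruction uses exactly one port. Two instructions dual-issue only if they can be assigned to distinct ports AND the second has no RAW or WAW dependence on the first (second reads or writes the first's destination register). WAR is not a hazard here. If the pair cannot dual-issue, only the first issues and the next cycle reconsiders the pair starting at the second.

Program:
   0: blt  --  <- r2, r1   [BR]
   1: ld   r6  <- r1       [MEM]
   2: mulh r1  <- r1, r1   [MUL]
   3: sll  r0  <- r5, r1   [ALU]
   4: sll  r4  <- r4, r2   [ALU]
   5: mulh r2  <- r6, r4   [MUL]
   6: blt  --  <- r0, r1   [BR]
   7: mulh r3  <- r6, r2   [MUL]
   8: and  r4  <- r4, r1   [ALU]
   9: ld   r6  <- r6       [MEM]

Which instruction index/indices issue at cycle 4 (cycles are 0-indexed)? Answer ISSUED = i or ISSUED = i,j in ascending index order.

ISSUED = 6

  cy0 -> i0,i1 (blt+ld) dual
  cy1 -> i2 (mulh) RAW r1
  cy2 -> i3,i4 (sll+sll) dual
  cy3 -> i5 (mulh) no-port MUL/BR
  cy4 -> i6 (blt) no-port BR/MUL
  cy5 -> i7,i8 (mulh+and) dual
  cy6 -> i9 (ld) tail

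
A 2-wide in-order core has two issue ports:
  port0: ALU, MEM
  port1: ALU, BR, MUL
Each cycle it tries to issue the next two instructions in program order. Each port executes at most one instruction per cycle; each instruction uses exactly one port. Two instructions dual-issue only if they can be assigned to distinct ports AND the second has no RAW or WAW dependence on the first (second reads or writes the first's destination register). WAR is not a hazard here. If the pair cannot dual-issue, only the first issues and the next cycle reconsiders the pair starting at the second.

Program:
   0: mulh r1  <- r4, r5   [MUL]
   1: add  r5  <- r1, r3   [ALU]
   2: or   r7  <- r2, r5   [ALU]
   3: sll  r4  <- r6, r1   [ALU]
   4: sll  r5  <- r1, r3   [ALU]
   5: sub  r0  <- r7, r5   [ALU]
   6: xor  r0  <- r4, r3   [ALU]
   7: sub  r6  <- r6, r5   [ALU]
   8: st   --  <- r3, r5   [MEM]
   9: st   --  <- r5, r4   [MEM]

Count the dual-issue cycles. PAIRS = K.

[0] i0  mulh.MUL  -- RAW r1
[1] i1  add.ALU  -- RAW r5
[2] i2&i3  or.ALU sll.ALU  -- 2-wide
[3] i4  sll.ALU  -- RAW r5
[4] i5  sub.ALU  -- WAW r0
[5] i6&i7  xor.ALU sub.ALU  -- 2-wide
[6] i8  st.MEM  -- no-port MEM/MEM
[7] i9  st.MEM  -- tail

PAIRS = 2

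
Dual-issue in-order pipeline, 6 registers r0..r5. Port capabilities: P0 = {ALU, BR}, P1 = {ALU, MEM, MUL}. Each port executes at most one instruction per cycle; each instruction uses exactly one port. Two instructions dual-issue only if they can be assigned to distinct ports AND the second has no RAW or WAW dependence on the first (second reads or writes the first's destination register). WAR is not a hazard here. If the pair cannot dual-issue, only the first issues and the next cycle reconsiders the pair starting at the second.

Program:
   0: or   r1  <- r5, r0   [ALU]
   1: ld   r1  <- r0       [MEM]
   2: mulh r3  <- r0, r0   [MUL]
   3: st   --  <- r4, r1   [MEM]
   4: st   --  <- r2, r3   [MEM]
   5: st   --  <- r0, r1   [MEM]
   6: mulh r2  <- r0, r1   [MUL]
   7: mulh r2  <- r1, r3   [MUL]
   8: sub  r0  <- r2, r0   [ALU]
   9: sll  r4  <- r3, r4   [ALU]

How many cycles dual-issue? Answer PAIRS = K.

#0 head=0: or i0 WAW r1
#1 head=1: ld i1 no-port MEM/MUL
#2 head=2: mulh i2 no-port MUL/MEM
#3 head=3: st i3 no-port MEM/MEM
#4 head=4: st i4 no-port MEM/MEM
#5 head=5: st i5 no-port MEM/MUL
#6 head=6: mulh i6 no-port MUL/MUL
#7 head=7: mulh i7 RAW r2
#8 head=8: sub;sll i8/i9 2-wide

PAIRS = 1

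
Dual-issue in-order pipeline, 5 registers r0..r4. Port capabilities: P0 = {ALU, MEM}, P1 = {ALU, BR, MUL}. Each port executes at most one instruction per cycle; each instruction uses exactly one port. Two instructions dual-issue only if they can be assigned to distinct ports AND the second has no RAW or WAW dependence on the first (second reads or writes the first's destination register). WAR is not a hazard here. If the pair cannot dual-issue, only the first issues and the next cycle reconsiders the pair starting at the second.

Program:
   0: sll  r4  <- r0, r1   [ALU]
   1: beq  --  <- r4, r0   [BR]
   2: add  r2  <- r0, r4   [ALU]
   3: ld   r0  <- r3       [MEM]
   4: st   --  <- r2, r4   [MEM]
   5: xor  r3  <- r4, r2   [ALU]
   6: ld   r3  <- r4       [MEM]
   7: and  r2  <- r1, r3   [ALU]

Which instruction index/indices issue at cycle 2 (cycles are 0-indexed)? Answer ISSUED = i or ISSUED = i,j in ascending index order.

0. sll @i0  | RAW r4
1. beq;add @i1&i2  | 2-wide
2. ld @i3  | no-port MEM/MEM
3. st;xor @i4&i5  | 2-wide
4. ld @i6  | RAW r3
5. and @i7  | tail

ISSUED = 3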